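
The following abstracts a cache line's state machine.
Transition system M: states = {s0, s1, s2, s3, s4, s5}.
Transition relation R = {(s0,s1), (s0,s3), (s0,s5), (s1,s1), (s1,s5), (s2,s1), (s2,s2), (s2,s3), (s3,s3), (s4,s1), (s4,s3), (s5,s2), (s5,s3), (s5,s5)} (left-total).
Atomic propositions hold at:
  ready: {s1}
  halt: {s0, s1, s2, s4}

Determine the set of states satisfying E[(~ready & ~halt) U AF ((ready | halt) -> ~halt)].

{s3, s5}

Sat(~ready) = {s0, s2, s3, s4, s5}
Sat(~halt) = {s3, s5}
Sat(~ready & ~halt) = {s3, s5}
Sat(ready | halt) = {s0, s1, s2, s4}
Sat((ready | halt) -> ~halt) = {s3, s5}
AF ((ready | halt) -> ~halt): least fixpoint, start Z0 = {s3, s5}, add states with every successor in Z. Already a fixed point.
Sat(AF ((ready | halt) -> ~halt)) = {s3, s5}
E[(~ready & ~halt) U AF ((ready | halt) -> ~halt)]: least fixpoint, start Z0 = Sat(AF ((ready | halt) -> ~halt)) = {s3, s5}, add states in Sat(~ready & ~halt) with some successor in Z. Already a fixed point.
Sat(E[(~ready & ~halt) U AF ((ready | halt) -> ~halt)]) = {s3, s5}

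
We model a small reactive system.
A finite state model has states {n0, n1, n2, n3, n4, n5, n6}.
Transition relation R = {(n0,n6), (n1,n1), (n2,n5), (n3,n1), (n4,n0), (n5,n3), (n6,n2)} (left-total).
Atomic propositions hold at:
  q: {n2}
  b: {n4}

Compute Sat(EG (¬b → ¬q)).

{n1, n3, n5}

Sat(¬b) = {n0, n1, n2, n3, n5, n6}
Sat(¬q) = {n0, n1, n3, n4, n5, n6}
Sat(¬b → ¬q) = {n0, n1, n3, n4, n5, n6}
EG (¬b → ¬q): greatest fixpoint, start Z0 = {n0, n1, n3, n4, n5, n6}, keep only states in Sat with some successor in Z. Z1 = {n0, n1, n3, n4, n5}; Z2 = {n1, n3, n4, n5}; Z3 = {n1, n3, n5}; fixed.
Sat(EG (¬b → ¬q)) = {n1, n3, n5}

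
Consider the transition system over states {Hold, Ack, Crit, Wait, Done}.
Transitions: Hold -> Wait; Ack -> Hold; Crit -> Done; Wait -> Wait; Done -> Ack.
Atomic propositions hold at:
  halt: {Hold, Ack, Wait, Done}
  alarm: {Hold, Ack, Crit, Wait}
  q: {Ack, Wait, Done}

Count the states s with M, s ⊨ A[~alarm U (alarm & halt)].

Sat(~alarm) = {Done}
Sat(alarm & halt) = {Hold, Ack, Wait}
A[~alarm U (alarm & halt)]: least fixpoint, start Z0 = Sat((alarm & halt)) = {Hold, Ack, Wait}, add states in Sat(~alarm) with every successor in Z. Z1 = {Hold, Ack, Wait, Done}; fixed.
Sat(A[~alarm U (alarm & halt)]) = {Hold, Ack, Wait, Done}
|Sat(A[~alarm U (alarm & halt)])| = |{Hold, Ack, Wait, Done}| = 4.

4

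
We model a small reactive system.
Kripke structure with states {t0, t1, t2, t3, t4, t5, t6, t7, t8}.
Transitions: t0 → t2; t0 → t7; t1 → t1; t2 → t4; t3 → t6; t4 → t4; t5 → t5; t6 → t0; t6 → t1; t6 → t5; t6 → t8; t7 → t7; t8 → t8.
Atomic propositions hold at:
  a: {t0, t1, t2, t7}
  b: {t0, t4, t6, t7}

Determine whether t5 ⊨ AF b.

No

AF b: least fixpoint, start Z0 = {t0, t4, t6, t7}, add states with every successor in Z. Z1 = {t0, t2, t3, t4, t6, t7}; fixed.
Sat(AF b) = {t0, t2, t3, t4, t6, t7}
t5 ∉ Sat(AF b) = {t0, t2, t3, t4, t6, t7}, so the formula does not hold at t5.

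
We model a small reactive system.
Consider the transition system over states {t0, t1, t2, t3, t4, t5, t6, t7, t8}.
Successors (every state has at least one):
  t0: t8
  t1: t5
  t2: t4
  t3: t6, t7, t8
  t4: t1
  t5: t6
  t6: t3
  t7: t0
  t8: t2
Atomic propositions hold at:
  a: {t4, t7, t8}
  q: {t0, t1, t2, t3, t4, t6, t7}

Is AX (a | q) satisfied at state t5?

Sat(a | q) = {t0, t1, t2, t3, t4, t6, t7, t8}
Sat(AX (a | q)) = {s : every successor in {t0, t1, t2, t3, t4, t6, t7, t8}} = {t0, t2, t3, t4, t5, t6, t7, t8}
t5 ∈ Sat(AX (a | q)) = {t0, t2, t3, t4, t5, t6, t7, t8}, so the formula holds at t5.

Yes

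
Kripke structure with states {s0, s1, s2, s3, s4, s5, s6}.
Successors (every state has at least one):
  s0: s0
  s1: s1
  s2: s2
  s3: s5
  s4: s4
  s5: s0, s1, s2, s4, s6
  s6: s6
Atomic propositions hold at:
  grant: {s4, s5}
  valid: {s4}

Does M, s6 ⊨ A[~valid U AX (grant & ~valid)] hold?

Sat(~valid) = {s0, s1, s2, s3, s5, s6}
Sat(grant & ~valid) = {s5}
Sat(AX (grant & ~valid)) = {s : every successor in {s5}} = {s3}
A[~valid U AX (grant & ~valid)]: least fixpoint, start Z0 = Sat(AX (grant & ~valid)) = {s3}, add states in Sat(~valid) with every successor in Z. Already a fixed point.
Sat(A[~valid U AX (grant & ~valid)]) = {s3}
s6 ∉ Sat(A[~valid U AX (grant & ~valid)]) = {s3}, so the formula does not hold at s6.

No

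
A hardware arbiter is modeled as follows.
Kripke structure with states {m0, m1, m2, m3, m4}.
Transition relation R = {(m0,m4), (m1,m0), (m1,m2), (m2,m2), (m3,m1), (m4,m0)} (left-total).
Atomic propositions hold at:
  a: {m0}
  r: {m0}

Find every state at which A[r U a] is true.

A[r U a]: least fixpoint, start Z0 = Sat(a) = {m0}, add states in Sat(r) with every successor in Z. Already a fixed point.
Sat(A[r U a]) = {m0}

{m0}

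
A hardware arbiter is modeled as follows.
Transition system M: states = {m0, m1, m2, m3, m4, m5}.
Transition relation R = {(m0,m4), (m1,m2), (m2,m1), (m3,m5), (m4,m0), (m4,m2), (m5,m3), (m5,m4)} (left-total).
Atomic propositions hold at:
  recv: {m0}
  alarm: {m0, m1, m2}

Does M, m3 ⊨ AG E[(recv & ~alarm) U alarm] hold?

No

Sat(~alarm) = {m3, m4, m5}
Sat(recv & ~alarm) = ∅
E[(recv & ~alarm) U alarm]: least fixpoint, start Z0 = Sat(alarm) = {m0, m1, m2}, add states in Sat(recv & ~alarm) with some successor in Z. Already a fixed point.
Sat(E[(recv & ~alarm) U alarm]) = {m0, m1, m2}
AG E[(recv & ~alarm) U alarm]: greatest fixpoint, start Z0 = {m0, m1, m2}, keep only states in Sat with every successor in Z. Z1 = {m1, m2}; fixed.
Sat(AG E[(recv & ~alarm) U alarm]) = {m1, m2}
m3 ∉ Sat(AG E[(recv & ~alarm) U alarm]) = {m1, m2}, so the formula does not hold at m3.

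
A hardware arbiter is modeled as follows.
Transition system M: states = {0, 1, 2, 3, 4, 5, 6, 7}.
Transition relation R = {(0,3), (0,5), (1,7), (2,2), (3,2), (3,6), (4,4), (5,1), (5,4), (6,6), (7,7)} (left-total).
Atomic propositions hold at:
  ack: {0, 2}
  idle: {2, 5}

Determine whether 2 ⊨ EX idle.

Yes

Sat(EX idle) = {s : some successor in {2, 5}} = {0, 2, 3}
2 ∈ Sat(EX idle) = {0, 2, 3}, so the formula holds at 2.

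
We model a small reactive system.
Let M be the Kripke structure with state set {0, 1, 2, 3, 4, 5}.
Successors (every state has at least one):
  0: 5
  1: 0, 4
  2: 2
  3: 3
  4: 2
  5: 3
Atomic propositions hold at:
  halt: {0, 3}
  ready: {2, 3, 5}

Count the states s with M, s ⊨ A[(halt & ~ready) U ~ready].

3

Sat(~ready) = {0, 1, 4}
Sat(halt & ~ready) = {0}
A[(halt & ~ready) U ~ready]: least fixpoint, start Z0 = Sat(~ready) = {0, 1, 4}, add states in Sat(halt & ~ready) with every successor in Z. Already a fixed point.
Sat(A[(halt & ~ready) U ~ready]) = {0, 1, 4}
|Sat(A[(halt & ~ready) U ~ready])| = |{0, 1, 4}| = 3.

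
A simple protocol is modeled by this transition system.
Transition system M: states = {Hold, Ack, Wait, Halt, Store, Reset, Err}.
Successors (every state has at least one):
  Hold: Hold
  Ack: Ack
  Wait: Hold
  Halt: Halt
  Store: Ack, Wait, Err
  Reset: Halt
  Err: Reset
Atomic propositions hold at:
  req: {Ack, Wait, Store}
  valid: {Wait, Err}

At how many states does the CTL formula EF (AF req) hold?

AF req: least fixpoint, start Z0 = {Ack, Wait, Store}, add states with every successor in Z. Already a fixed point.
Sat(AF req) = {Ack, Wait, Store}
EF (AF req): least fixpoint, start Z0 = {Ack, Wait, Store}, add states with some successor in Z. Already a fixed point.
Sat(EF (AF req)) = {Ack, Wait, Store}
|Sat(EF (AF req))| = |{Ack, Wait, Store}| = 3.

3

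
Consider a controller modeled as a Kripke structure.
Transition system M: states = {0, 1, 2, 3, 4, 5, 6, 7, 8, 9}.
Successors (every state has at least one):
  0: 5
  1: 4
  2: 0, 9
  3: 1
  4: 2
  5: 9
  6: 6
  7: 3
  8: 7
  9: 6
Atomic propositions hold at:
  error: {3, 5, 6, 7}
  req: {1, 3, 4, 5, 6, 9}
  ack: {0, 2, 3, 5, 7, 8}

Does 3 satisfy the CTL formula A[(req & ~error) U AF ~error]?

Sat(~error) = {0, 1, 2, 4, 8, 9}
Sat(req & ~error) = {1, 4, 9}
AF ~error: least fixpoint, start Z0 = {0, 1, 2, 4, 8, 9}, add states with every successor in Z. Z1 = {0, 1, 2, 3, 4, 5, 8, 9}; Z2 = {0, 1, 2, 3, 4, 5, 7, 8, 9}; fixed.
Sat(AF ~error) = {0, 1, 2, 3, 4, 5, 7, 8, 9}
A[(req & ~error) U AF ~error]: least fixpoint, start Z0 = Sat(AF ~error) = {0, 1, 2, 3, 4, 5, 7, 8, 9}, add states in Sat(req & ~error) with every successor in Z. Already a fixed point.
Sat(A[(req & ~error) U AF ~error]) = {0, 1, 2, 3, 4, 5, 7, 8, 9}
3 ∈ Sat(A[(req & ~error) U AF ~error]) = {0, 1, 2, 3, 4, 5, 7, 8, 9}, so the formula holds at 3.

Yes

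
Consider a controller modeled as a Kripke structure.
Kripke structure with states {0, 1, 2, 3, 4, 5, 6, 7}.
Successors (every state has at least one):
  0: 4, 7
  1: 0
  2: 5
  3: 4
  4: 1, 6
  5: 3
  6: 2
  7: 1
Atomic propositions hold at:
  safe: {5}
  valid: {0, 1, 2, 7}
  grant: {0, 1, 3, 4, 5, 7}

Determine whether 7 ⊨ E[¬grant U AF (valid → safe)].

No

Sat(¬grant) = {2, 6}
Sat(valid → safe) = {3, 4, 5, 6}
AF (valid → safe): least fixpoint, start Z0 = {3, 4, 5, 6}, add states with every successor in Z. Z1 = {2, 3, 4, 5, 6}; fixed.
Sat(AF (valid → safe)) = {2, 3, 4, 5, 6}
E[¬grant U AF (valid → safe)]: least fixpoint, start Z0 = Sat(AF (valid → safe)) = {2, 3, 4, 5, 6}, add states in Sat(¬grant) with some successor in Z. Already a fixed point.
Sat(E[¬grant U AF (valid → safe)]) = {2, 3, 4, 5, 6}
7 ∉ Sat(E[¬grant U AF (valid → safe)]) = {2, 3, 4, 5, 6}, so the formula does not hold at 7.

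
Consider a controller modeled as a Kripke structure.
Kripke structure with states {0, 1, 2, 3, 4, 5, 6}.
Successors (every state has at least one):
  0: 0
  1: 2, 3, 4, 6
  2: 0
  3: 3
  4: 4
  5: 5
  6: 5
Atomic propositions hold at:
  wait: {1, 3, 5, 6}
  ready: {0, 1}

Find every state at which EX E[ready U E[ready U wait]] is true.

{1, 3, 5, 6}

E[ready U wait]: least fixpoint, start Z0 = Sat(wait) = {1, 3, 5, 6}, add states in Sat(ready) with some successor in Z. Already a fixed point.
Sat(E[ready U wait]) = {1, 3, 5, 6}
E[ready U E[ready U wait]]: least fixpoint, start Z0 = Sat(E[ready U wait]) = {1, 3, 5, 6}, add states in Sat(ready) with some successor in Z. Already a fixed point.
Sat(E[ready U E[ready U wait]]) = {1, 3, 5, 6}
Sat(EX E[ready U E[ready U wait]]) = {s : some successor in {1, 3, 5, 6}} = {1, 3, 5, 6}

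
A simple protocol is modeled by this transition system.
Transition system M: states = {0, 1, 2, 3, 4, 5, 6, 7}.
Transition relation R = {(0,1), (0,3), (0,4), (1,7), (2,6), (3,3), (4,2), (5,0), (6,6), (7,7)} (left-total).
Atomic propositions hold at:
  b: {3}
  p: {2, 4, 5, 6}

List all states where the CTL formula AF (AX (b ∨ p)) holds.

{2, 3, 4, 6}

Sat(b ∨ p) = {2, 3, 4, 5, 6}
Sat(AX (b ∨ p)) = {s : every successor in {2, 3, 4, 5, 6}} = {2, 3, 4, 6}
AF (AX (b ∨ p)): least fixpoint, start Z0 = {2, 3, 4, 6}, add states with every successor in Z. Already a fixed point.
Sat(AF (AX (b ∨ p))) = {2, 3, 4, 6}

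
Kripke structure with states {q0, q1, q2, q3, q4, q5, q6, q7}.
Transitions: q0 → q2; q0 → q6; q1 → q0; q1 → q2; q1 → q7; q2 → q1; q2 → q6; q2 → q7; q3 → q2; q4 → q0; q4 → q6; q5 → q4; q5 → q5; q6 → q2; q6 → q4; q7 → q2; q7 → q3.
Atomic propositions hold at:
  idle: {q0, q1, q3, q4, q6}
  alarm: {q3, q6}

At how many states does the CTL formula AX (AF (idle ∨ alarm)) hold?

1

Sat(idle ∨ alarm) = {q0, q1, q3, q4, q6}
AF (idle ∨ alarm): least fixpoint, start Z0 = {q0, q1, q3, q4, q6}, add states with every successor in Z. Already a fixed point.
Sat(AF (idle ∨ alarm)) = {q0, q1, q3, q4, q6}
Sat(AX (AF (idle ∨ alarm))) = {s : every successor in {q0, q1, q3, q4, q6}} = {q4}
|Sat(AX (AF (idle ∨ alarm)))| = |{q4}| = 1.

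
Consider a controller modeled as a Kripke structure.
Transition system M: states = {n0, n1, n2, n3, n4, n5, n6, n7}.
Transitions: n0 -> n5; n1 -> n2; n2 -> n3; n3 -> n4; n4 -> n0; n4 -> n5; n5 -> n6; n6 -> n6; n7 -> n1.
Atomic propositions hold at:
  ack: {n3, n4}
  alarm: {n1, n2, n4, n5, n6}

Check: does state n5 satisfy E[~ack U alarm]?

Yes

Sat(~ack) = {n0, n1, n2, n5, n6, n7}
E[~ack U alarm]: least fixpoint, start Z0 = Sat(alarm) = {n1, n2, n4, n5, n6}, add states in Sat(~ack) with some successor in Z. Z1 = {n0, n1, n2, n4, n5, n6, n7}; fixed.
Sat(E[~ack U alarm]) = {n0, n1, n2, n4, n5, n6, n7}
n5 ∈ Sat(E[~ack U alarm]) = {n0, n1, n2, n4, n5, n6, n7}, so the formula holds at n5.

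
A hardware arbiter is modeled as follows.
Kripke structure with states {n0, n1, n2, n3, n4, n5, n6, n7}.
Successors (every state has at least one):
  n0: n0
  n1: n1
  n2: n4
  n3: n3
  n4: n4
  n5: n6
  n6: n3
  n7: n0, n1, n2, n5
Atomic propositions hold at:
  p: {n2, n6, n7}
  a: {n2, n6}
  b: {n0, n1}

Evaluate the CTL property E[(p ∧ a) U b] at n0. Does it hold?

Yes

Sat(p ∧ a) = {n2, n6}
E[(p ∧ a) U b]: least fixpoint, start Z0 = Sat(b) = {n0, n1}, add states in Sat(p ∧ a) with some successor in Z. Already a fixed point.
Sat(E[(p ∧ a) U b]) = {n0, n1}
n0 ∈ Sat(E[(p ∧ a) U b]) = {n0, n1}, so the formula holds at n0.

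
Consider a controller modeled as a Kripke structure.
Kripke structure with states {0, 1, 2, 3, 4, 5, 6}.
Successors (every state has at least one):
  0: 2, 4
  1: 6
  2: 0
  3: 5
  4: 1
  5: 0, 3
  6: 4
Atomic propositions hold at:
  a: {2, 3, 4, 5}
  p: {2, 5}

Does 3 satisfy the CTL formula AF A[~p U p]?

Yes

Sat(~p) = {0, 1, 3, 4, 6}
A[~p U p]: least fixpoint, start Z0 = Sat(p) = {2, 5}, add states in Sat(~p) with every successor in Z. Z1 = {2, 3, 5}; fixed.
Sat(A[~p U p]) = {2, 3, 5}
AF A[~p U p]: least fixpoint, start Z0 = {2, 3, 5}, add states with every successor in Z. Already a fixed point.
Sat(AF A[~p U p]) = {2, 3, 5}
3 ∈ Sat(AF A[~p U p]) = {2, 3, 5}, so the formula holds at 3.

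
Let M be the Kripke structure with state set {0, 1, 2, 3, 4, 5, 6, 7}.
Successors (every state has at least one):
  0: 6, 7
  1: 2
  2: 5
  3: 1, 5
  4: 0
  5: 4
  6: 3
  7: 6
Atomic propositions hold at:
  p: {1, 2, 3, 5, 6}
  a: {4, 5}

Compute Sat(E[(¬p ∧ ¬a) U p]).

Sat(¬p) = {0, 4, 7}
Sat(¬a) = {0, 1, 2, 3, 6, 7}
Sat(¬p ∧ ¬a) = {0, 7}
E[(¬p ∧ ¬a) U p]: least fixpoint, start Z0 = Sat(p) = {1, 2, 3, 5, 6}, add states in Sat(¬p ∧ ¬a) with some successor in Z. Z1 = {0, 1, 2, 3, 5, 6, 7}; fixed.
Sat(E[(¬p ∧ ¬a) U p]) = {0, 1, 2, 3, 5, 6, 7}

{0, 1, 2, 3, 5, 6, 7}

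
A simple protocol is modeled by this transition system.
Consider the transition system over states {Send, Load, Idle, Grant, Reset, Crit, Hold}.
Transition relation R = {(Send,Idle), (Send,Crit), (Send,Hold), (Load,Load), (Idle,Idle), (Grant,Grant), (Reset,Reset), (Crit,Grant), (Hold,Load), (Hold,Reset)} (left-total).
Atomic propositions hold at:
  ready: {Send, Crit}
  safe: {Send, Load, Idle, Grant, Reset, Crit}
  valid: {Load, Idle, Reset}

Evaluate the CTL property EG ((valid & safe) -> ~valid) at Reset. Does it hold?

Sat(valid & safe) = {Load, Idle, Reset}
Sat(~valid) = {Send, Grant, Crit, Hold}
Sat((valid & safe) -> ~valid) = {Send, Grant, Crit, Hold}
EG ((valid & safe) -> ~valid): greatest fixpoint, start Z0 = {Send, Grant, Crit, Hold}, keep only states in Sat with some successor in Z. Z1 = {Send, Grant, Crit}; fixed.
Sat(EG ((valid & safe) -> ~valid)) = {Send, Grant, Crit}
Reset ∉ Sat(EG ((valid & safe) -> ~valid)) = {Send, Grant, Crit}, so the formula does not hold at Reset.

No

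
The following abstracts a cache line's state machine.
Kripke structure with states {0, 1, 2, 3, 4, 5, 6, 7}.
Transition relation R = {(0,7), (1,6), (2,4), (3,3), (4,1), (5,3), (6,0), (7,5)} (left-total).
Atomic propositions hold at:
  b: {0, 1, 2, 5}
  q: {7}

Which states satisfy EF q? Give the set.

{0, 1, 2, 4, 6, 7}

EF q: least fixpoint, start Z0 = {7}, add states with some successor in Z. Z1 = {0, 7}; Z2 = {0, 6, 7}; Z3 = {0, 1, 6, 7}; Z4 = {0, 1, 4, 6, 7}; Z5 = {0, 1, 2, 4, 6, 7}; fixed.
Sat(EF q) = {0, 1, 2, 4, 6, 7}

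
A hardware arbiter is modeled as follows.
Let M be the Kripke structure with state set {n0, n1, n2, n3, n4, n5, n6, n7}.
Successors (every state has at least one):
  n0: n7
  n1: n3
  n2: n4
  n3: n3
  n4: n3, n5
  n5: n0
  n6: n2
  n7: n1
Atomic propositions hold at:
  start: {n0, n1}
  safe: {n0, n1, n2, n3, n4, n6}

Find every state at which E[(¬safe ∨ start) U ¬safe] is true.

Sat(¬safe) = {n5, n7}
Sat(¬safe ∨ start) = {n0, n1, n5, n7}
E[(¬safe ∨ start) U ¬safe]: least fixpoint, start Z0 = Sat(¬safe) = {n5, n7}, add states in Sat(¬safe ∨ start) with some successor in Z. Z1 = {n0, n5, n7}; fixed.
Sat(E[(¬safe ∨ start) U ¬safe]) = {n0, n5, n7}

{n0, n5, n7}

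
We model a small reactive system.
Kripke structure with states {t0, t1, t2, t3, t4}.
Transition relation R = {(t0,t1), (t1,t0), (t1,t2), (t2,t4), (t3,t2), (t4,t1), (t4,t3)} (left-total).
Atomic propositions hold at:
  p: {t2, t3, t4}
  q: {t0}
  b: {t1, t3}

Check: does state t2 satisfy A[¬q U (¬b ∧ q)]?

Sat(¬q) = {t1, t2, t3, t4}
Sat(¬b) = {t0, t2, t4}
Sat(¬b ∧ q) = {t0}
A[¬q U (¬b ∧ q)]: least fixpoint, start Z0 = Sat((¬b ∧ q)) = {t0}, add states in Sat(¬q) with every successor in Z. Already a fixed point.
Sat(A[¬q U (¬b ∧ q)]) = {t0}
t2 ∉ Sat(A[¬q U (¬b ∧ q)]) = {t0}, so the formula does not hold at t2.

No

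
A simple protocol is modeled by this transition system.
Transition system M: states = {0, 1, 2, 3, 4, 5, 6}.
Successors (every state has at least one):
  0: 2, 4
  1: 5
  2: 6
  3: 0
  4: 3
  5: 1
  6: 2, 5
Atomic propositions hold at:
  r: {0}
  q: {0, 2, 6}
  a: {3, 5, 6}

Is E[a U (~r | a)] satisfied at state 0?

Sat(~r) = {1, 2, 3, 4, 5, 6}
Sat(~r | a) = {1, 2, 3, 4, 5, 6}
E[a U (~r | a)]: least fixpoint, start Z0 = Sat((~r | a)) = {1, 2, 3, 4, 5, 6}, add states in Sat(a) with some successor in Z. Already a fixed point.
Sat(E[a U (~r | a)]) = {1, 2, 3, 4, 5, 6}
0 ∉ Sat(E[a U (~r | a)]) = {1, 2, 3, 4, 5, 6}, so the formula does not hold at 0.

No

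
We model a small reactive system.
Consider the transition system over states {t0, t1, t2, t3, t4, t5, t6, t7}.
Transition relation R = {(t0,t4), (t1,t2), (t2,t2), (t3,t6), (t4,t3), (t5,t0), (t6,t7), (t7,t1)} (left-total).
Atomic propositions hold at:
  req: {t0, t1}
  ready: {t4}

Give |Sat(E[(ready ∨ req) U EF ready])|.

Sat(ready ∨ req) = {t0, t1, t4}
EF ready: least fixpoint, start Z0 = {t4}, add states with some successor in Z. Z1 = {t0, t4}; Z2 = {t0, t4, t5}; fixed.
Sat(EF ready) = {t0, t4, t5}
E[(ready ∨ req) U EF ready]: least fixpoint, start Z0 = Sat(EF ready) = {t0, t4, t5}, add states in Sat(ready ∨ req) with some successor in Z. Already a fixed point.
Sat(E[(ready ∨ req) U EF ready]) = {t0, t4, t5}
|Sat(E[(ready ∨ req) U EF ready])| = |{t0, t4, t5}| = 3.

3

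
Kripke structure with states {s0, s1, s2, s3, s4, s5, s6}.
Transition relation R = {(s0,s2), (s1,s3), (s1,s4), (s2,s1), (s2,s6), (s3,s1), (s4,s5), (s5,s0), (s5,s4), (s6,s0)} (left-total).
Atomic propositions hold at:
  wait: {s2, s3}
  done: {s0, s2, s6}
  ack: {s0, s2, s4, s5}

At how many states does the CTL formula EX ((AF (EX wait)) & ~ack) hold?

3

Sat(EX wait) = {s : some successor in {s2, s3}} = {s0, s1}
AF (EX wait): least fixpoint, start Z0 = {s0, s1}, add states with every successor in Z. Z1 = {s0, s1, s3, s6}; Z2 = {s0, s1, s2, s3, s6}; fixed.
Sat(AF (EX wait)) = {s0, s1, s2, s3, s6}
Sat(~ack) = {s1, s3, s6}
Sat((AF (EX wait)) & ~ack) = {s1, s3, s6}
Sat(EX ((AF (EX wait)) & ~ack)) = {s : some successor in {s1, s3, s6}} = {s1, s2, s3}
|Sat(EX ((AF (EX wait)) & ~ack))| = |{s1, s2, s3}| = 3.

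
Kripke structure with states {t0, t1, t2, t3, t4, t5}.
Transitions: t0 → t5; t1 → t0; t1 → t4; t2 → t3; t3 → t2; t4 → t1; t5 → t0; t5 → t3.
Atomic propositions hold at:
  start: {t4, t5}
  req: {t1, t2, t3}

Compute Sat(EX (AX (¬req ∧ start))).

{t1, t5}

Sat(¬req) = {t0, t4, t5}
Sat(¬req ∧ start) = {t4, t5}
Sat(AX (¬req ∧ start)) = {s : every successor in {t4, t5}} = {t0}
Sat(EX (AX (¬req ∧ start))) = {s : some successor in {t0}} = {t1, t5}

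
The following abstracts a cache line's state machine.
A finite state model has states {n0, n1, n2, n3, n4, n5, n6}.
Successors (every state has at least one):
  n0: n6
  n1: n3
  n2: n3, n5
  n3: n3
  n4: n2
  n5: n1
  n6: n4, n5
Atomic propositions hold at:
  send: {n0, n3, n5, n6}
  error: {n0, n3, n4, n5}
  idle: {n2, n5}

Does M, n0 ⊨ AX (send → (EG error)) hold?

No

EG error: greatest fixpoint, start Z0 = {n0, n3, n4, n5}, keep only states in Sat with some successor in Z. Z1 = {n3}; fixed.
Sat(EG error) = {n3}
Sat(send → (EG error)) = {n1, n2, n3, n4}
Sat(AX (send → (EG error))) = {s : every successor in {n1, n2, n3, n4}} = {n1, n3, n4, n5}
n0 ∉ Sat(AX (send → (EG error))) = {n1, n3, n4, n5}, so the formula does not hold at n0.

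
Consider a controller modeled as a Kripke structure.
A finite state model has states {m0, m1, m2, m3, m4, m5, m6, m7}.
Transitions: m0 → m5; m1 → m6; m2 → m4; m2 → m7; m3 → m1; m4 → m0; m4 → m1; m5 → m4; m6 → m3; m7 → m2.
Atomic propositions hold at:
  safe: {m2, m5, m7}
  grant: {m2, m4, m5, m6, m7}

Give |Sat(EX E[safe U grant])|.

E[safe U grant]: least fixpoint, start Z0 = Sat(grant) = {m2, m4, m5, m6, m7}, add states in Sat(safe) with some successor in Z. Already a fixed point.
Sat(E[safe U grant]) = {m2, m4, m5, m6, m7}
Sat(EX E[safe U grant]) = {s : some successor in {m2, m4, m5, m6, m7}} = {m0, m1, m2, m5, m7}
|Sat(EX E[safe U grant])| = |{m0, m1, m2, m5, m7}| = 5.

5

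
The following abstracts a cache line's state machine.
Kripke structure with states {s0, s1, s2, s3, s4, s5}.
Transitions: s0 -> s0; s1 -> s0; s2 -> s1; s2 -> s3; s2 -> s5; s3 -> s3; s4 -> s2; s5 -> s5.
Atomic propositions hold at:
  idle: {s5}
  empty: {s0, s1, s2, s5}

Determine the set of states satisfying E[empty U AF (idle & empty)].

Sat(idle & empty) = {s5}
AF (idle & empty): least fixpoint, start Z0 = {s5}, add states with every successor in Z. Already a fixed point.
Sat(AF (idle & empty)) = {s5}
E[empty U AF (idle & empty)]: least fixpoint, start Z0 = Sat(AF (idle & empty)) = {s5}, add states in Sat(empty) with some successor in Z. Z1 = {s2, s5}; fixed.
Sat(E[empty U AF (idle & empty)]) = {s2, s5}

{s2, s5}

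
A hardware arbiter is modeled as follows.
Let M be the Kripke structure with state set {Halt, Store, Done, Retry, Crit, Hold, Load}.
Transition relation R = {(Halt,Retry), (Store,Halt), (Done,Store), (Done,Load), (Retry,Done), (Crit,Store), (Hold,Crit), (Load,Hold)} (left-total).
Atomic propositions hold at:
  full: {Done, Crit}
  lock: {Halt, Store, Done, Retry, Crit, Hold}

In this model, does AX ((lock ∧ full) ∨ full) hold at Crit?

No

Sat(lock ∧ full) = {Done, Crit}
Sat((lock ∧ full) ∨ full) = {Done, Crit}
Sat(AX ((lock ∧ full) ∨ full)) = {s : every successor in {Done, Crit}} = {Retry, Hold}
Crit ∉ Sat(AX ((lock ∧ full) ∨ full)) = {Retry, Hold}, so the formula does not hold at Crit.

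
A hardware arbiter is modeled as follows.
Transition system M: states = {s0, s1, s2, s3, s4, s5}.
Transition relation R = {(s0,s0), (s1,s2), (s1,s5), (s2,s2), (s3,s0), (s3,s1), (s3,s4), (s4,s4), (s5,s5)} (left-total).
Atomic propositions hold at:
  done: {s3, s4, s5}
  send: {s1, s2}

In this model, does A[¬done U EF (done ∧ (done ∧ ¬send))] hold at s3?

Yes

Sat(¬done) = {s0, s1, s2}
Sat(¬send) = {s0, s3, s4, s5}
Sat(done ∧ ¬send) = {s3, s4, s5}
Sat(done ∧ (done ∧ ¬send)) = {s3, s4, s5}
EF (done ∧ (done ∧ ¬send)): least fixpoint, start Z0 = {s3, s4, s5}, add states with some successor in Z. Z1 = {s1, s3, s4, s5}; fixed.
Sat(EF (done ∧ (done ∧ ¬send))) = {s1, s3, s4, s5}
A[¬done U EF (done ∧ (done ∧ ¬send))]: least fixpoint, start Z0 = Sat(EF (done ∧ (done ∧ ¬send))) = {s1, s3, s4, s5}, add states in Sat(¬done) with every successor in Z. Already a fixed point.
Sat(A[¬done U EF (done ∧ (done ∧ ¬send))]) = {s1, s3, s4, s5}
s3 ∈ Sat(A[¬done U EF (done ∧ (done ∧ ¬send))]) = {s1, s3, s4, s5}, so the formula holds at s3.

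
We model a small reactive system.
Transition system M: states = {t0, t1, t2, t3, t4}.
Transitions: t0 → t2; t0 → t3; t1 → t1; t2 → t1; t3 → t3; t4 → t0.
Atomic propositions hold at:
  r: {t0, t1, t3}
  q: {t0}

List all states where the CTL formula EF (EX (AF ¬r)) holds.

Sat(¬r) = {t2, t4}
AF ¬r: least fixpoint, start Z0 = {t2, t4}, add states with every successor in Z. Already a fixed point.
Sat(AF ¬r) = {t2, t4}
Sat(EX (AF ¬r)) = {s : some successor in {t2, t4}} = {t0}
EF (EX (AF ¬r)): least fixpoint, start Z0 = {t0}, add states with some successor in Z. Z1 = {t0, t4}; fixed.
Sat(EF (EX (AF ¬r))) = {t0, t4}

{t0, t4}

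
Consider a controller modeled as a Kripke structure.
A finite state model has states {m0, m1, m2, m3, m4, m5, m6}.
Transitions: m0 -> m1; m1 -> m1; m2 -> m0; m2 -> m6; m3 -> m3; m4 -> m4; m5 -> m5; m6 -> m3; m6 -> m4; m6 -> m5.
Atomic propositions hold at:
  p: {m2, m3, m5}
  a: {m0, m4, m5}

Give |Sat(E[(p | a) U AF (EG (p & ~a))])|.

Sat(p | a) = {m0, m2, m3, m4, m5}
Sat(~a) = {m1, m2, m3, m6}
Sat(p & ~a) = {m2, m3}
EG (p & ~a): greatest fixpoint, start Z0 = {m2, m3}, keep only states in Sat with some successor in Z. Z1 = {m3}; fixed.
Sat(EG (p & ~a)) = {m3}
AF (EG (p & ~a)): least fixpoint, start Z0 = {m3}, add states with every successor in Z. Already a fixed point.
Sat(AF (EG (p & ~a))) = {m3}
E[(p | a) U AF (EG (p & ~a))]: least fixpoint, start Z0 = Sat(AF (EG (p & ~a))) = {m3}, add states in Sat(p | a) with some successor in Z. Already a fixed point.
Sat(E[(p | a) U AF (EG (p & ~a))]) = {m3}
|Sat(E[(p | a) U AF (EG (p & ~a))])| = |{m3}| = 1.

1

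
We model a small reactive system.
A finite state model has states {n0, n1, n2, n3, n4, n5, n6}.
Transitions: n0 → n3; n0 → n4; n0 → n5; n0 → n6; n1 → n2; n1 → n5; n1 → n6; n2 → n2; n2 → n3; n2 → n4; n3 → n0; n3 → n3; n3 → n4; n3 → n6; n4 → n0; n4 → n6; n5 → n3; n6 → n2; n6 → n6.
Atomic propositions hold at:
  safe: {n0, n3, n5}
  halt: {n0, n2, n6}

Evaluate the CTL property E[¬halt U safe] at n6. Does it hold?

No

Sat(¬halt) = {n1, n3, n4, n5}
E[¬halt U safe]: least fixpoint, start Z0 = Sat(safe) = {n0, n3, n5}, add states in Sat(¬halt) with some successor in Z. Z1 = {n0, n1, n3, n4, n5}; fixed.
Sat(E[¬halt U safe]) = {n0, n1, n3, n4, n5}
n6 ∉ Sat(E[¬halt U safe]) = {n0, n1, n3, n4, n5}, so the formula does not hold at n6.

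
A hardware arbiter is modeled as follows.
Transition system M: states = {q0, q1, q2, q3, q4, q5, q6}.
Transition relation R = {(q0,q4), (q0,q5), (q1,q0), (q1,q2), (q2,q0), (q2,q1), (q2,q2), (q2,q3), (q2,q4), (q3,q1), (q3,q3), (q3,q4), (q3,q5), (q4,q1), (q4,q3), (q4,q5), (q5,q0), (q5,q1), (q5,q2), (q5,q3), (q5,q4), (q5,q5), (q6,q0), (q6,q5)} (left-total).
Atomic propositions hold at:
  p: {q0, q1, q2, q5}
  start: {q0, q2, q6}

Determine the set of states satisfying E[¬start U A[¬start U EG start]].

Sat(¬start) = {q1, q3, q4, q5}
EG start: greatest fixpoint, start Z0 = {q0, q2, q6}, keep only states in Sat with some successor in Z. Z1 = {q2, q6}; Z2 = {q2}; fixed.
Sat(EG start) = {q2}
A[¬start U EG start]: least fixpoint, start Z0 = Sat(EG start) = {q2}, add states in Sat(¬start) with every successor in Z. Already a fixed point.
Sat(A[¬start U EG start]) = {q2}
E[¬start U A[¬start U EG start]]: least fixpoint, start Z0 = Sat(A[¬start U EG start]) = {q2}, add states in Sat(¬start) with some successor in Z. Z1 = {q1, q2, q5}; Z2 = {q1, q2, q3, q4, q5}; fixed.
Sat(E[¬start U A[¬start U EG start]]) = {q1, q2, q3, q4, q5}

{q1, q2, q3, q4, q5}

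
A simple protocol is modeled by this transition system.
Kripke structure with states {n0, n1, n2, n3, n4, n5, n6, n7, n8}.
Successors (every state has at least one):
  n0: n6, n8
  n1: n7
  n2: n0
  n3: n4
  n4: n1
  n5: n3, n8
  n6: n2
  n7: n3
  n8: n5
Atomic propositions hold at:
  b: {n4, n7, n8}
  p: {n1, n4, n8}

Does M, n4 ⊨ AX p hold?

Sat(AX p) = {s : every successor in {n1, n4, n8}} = {n3, n4}
n4 ∈ Sat(AX p) = {n3, n4}, so the formula holds at n4.

Yes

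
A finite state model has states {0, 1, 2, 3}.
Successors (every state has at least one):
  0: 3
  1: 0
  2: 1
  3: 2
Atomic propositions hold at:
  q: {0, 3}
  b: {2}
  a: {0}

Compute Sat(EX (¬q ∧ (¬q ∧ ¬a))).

{2, 3}

Sat(¬q) = {1, 2}
Sat(¬a) = {1, 2, 3}
Sat(¬q ∧ ¬a) = {1, 2}
Sat(¬q ∧ (¬q ∧ ¬a)) = {1, 2}
Sat(EX (¬q ∧ (¬q ∧ ¬a))) = {s : some successor in {1, 2}} = {2, 3}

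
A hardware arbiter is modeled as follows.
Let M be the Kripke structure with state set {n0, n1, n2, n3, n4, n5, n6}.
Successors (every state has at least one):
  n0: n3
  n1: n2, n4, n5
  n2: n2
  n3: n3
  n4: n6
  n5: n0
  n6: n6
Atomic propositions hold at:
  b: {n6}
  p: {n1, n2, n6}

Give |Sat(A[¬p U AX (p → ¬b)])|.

Sat(¬p) = {n0, n3, n4, n5}
Sat(¬b) = {n0, n1, n2, n3, n4, n5}
Sat(p → ¬b) = {n0, n1, n2, n3, n4, n5}
Sat(AX (p → ¬b)) = {s : every successor in {n0, n1, n2, n3, n4, n5}} = {n0, n1, n2, n3, n5}
A[¬p U AX (p → ¬b)]: least fixpoint, start Z0 = Sat(AX (p → ¬b)) = {n0, n1, n2, n3, n5}, add states in Sat(¬p) with every successor in Z. Already a fixed point.
Sat(A[¬p U AX (p → ¬b)]) = {n0, n1, n2, n3, n5}
|Sat(A[¬p U AX (p → ¬b)])| = |{n0, n1, n2, n3, n5}| = 5.

5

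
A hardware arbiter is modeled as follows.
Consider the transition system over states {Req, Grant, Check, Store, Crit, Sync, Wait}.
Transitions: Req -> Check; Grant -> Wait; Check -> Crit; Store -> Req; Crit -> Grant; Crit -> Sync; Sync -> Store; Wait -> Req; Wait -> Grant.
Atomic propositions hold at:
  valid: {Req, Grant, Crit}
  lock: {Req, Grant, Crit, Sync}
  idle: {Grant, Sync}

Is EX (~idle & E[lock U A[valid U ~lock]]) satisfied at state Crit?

No

Sat(~idle) = {Req, Check, Store, Crit, Wait}
Sat(~lock) = {Check, Store, Wait}
A[valid U ~lock]: least fixpoint, start Z0 = Sat(~lock) = {Check, Store, Wait}, add states in Sat(valid) with every successor in Z. Z1 = {Req, Grant, Check, Store, Wait}; fixed.
Sat(A[valid U ~lock]) = {Req, Grant, Check, Store, Wait}
E[lock U A[valid U ~lock]]: least fixpoint, start Z0 = Sat(A[valid U ~lock]) = {Req, Grant, Check, Store, Wait}, add states in Sat(lock) with some successor in Z. Z1 = {Req, Grant, Check, Store, Crit, Sync, Wait}; fixed.
Sat(E[lock U A[valid U ~lock]]) = {Req, Grant, Check, Store, Crit, Sync, Wait}
Sat(~idle & E[lock U A[valid U ~lock]]) = {Req, Check, Store, Crit, Wait}
Sat(EX (~idle & E[lock U A[valid U ~lock]])) = {s : some successor in {Req, Check, Store, Crit, Wait}} = {Req, Grant, Check, Store, Sync, Wait}
Crit ∉ Sat(EX (~idle & E[lock U A[valid U ~lock]])) = {Req, Grant, Check, Store, Sync, Wait}, so the formula does not hold at Crit.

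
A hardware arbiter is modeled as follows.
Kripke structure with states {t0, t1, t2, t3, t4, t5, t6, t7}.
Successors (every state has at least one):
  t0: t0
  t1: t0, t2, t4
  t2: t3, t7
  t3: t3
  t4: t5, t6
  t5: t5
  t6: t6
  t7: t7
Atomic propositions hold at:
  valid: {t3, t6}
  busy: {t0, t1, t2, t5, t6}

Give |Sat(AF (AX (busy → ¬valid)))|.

Sat(¬valid) = {t0, t1, t2, t4, t5, t7}
Sat(busy → ¬valid) = {t0, t1, t2, t3, t4, t5, t7}
Sat(AX (busy → ¬valid)) = {s : every successor in {t0, t1, t2, t3, t4, t5, t7}} = {t0, t1, t2, t3, t5, t7}
AF (AX (busy → ¬valid)): least fixpoint, start Z0 = {t0, t1, t2, t3, t5, t7}, add states with every successor in Z. Already a fixed point.
Sat(AF (AX (busy → ¬valid))) = {t0, t1, t2, t3, t5, t7}
|Sat(AF (AX (busy → ¬valid)))| = |{t0, t1, t2, t3, t5, t7}| = 6.

6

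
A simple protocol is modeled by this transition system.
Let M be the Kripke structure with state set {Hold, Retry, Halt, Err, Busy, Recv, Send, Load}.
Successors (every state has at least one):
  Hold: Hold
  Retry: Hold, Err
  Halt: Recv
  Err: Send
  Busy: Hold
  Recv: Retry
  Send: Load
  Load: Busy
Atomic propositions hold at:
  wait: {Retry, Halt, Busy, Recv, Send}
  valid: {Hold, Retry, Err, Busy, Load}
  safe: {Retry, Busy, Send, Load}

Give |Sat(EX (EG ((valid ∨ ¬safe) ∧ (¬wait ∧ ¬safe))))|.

Sat(¬safe) = {Hold, Halt, Err, Recv}
Sat(valid ∨ ¬safe) = {Hold, Retry, Halt, Err, Busy, Recv, Load}
Sat(¬wait) = {Hold, Err, Load}
Sat(¬wait ∧ ¬safe) = {Hold, Err}
Sat((valid ∨ ¬safe) ∧ (¬wait ∧ ¬safe)) = {Hold, Err}
EG ((valid ∨ ¬safe) ∧ (¬wait ∧ ¬safe)): greatest fixpoint, start Z0 = {Hold, Err}, keep only states in Sat with some successor in Z. Z1 = {Hold}; fixed.
Sat(EG ((valid ∨ ¬safe) ∧ (¬wait ∧ ¬safe))) = {Hold}
Sat(EX (EG ((valid ∨ ¬safe) ∧ (¬wait ∧ ¬safe)))) = {s : some successor in {Hold}} = {Hold, Retry, Busy}
|Sat(EX (EG ((valid ∨ ¬safe) ∧ (¬wait ∧ ¬safe))))| = |{Hold, Retry, Busy}| = 3.

3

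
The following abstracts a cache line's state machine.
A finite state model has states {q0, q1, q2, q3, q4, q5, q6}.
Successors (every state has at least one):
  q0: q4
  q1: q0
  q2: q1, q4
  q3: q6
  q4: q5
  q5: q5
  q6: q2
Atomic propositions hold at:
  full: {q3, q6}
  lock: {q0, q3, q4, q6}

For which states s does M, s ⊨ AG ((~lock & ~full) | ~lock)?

{q5}

Sat(~lock) = {q1, q2, q5}
Sat(~full) = {q0, q1, q2, q4, q5}
Sat(~lock & ~full) = {q1, q2, q5}
Sat((~lock & ~full) | ~lock) = {q1, q2, q5}
AG ((~lock & ~full) | ~lock): greatest fixpoint, start Z0 = {q1, q2, q5}, keep only states in Sat with every successor in Z. Z1 = {q5}; fixed.
Sat(AG ((~lock & ~full) | ~lock)) = {q5}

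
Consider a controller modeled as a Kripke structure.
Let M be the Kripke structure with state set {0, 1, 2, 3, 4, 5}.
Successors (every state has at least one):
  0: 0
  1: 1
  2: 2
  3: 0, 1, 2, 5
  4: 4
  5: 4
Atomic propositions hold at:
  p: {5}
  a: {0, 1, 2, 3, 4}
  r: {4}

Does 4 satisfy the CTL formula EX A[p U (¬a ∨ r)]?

Sat(¬a) = {5}
Sat(¬a ∨ r) = {4, 5}
A[p U (¬a ∨ r)]: least fixpoint, start Z0 = Sat((¬a ∨ r)) = {4, 5}, add states in Sat(p) with every successor in Z. Already a fixed point.
Sat(A[p U (¬a ∨ r)]) = {4, 5}
Sat(EX A[p U (¬a ∨ r)]) = {s : some successor in {4, 5}} = {3, 4, 5}
4 ∈ Sat(EX A[p U (¬a ∨ r)]) = {3, 4, 5}, so the formula holds at 4.

Yes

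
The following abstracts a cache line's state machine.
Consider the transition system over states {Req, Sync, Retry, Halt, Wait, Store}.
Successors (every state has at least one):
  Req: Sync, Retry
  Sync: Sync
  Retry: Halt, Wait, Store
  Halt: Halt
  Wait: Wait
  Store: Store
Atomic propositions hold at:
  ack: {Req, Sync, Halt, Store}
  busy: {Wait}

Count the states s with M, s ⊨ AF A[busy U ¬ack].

Sat(¬ack) = {Retry, Wait}
A[busy U ¬ack]: least fixpoint, start Z0 = Sat(¬ack) = {Retry, Wait}, add states in Sat(busy) with every successor in Z. Already a fixed point.
Sat(A[busy U ¬ack]) = {Retry, Wait}
AF A[busy U ¬ack]: least fixpoint, start Z0 = {Retry, Wait}, add states with every successor in Z. Already a fixed point.
Sat(AF A[busy U ¬ack]) = {Retry, Wait}
|Sat(AF A[busy U ¬ack])| = |{Retry, Wait}| = 2.

2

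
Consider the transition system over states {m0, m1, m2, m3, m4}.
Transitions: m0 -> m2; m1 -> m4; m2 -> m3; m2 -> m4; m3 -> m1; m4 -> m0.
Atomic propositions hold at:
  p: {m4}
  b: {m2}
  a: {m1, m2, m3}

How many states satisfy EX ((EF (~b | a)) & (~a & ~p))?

Sat(~b) = {m0, m1, m3, m4}
Sat(~b | a) = {m0, m1, m2, m3, m4}
EF (~b | a): least fixpoint, start Z0 = {m0, m1, m2, m3, m4}, add states with some successor in Z. Already a fixed point.
Sat(EF (~b | a)) = {m0, m1, m2, m3, m4}
Sat(~a) = {m0, m4}
Sat(~p) = {m0, m1, m2, m3}
Sat(~a & ~p) = {m0}
Sat((EF (~b | a)) & (~a & ~p)) = {m0}
Sat(EX ((EF (~b | a)) & (~a & ~p))) = {s : some successor in {m0}} = {m4}
|Sat(EX ((EF (~b | a)) & (~a & ~p)))| = |{m4}| = 1.

1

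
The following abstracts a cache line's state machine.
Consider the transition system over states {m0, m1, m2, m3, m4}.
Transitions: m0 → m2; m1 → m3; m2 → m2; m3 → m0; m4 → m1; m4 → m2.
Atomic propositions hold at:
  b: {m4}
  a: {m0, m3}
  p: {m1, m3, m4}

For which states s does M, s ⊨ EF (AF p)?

AF p: least fixpoint, start Z0 = {m1, m3, m4}, add states with every successor in Z. Already a fixed point.
Sat(AF p) = {m1, m3, m4}
EF (AF p): least fixpoint, start Z0 = {m1, m3, m4}, add states with some successor in Z. Already a fixed point.
Sat(EF (AF p)) = {m1, m3, m4}

{m1, m3, m4}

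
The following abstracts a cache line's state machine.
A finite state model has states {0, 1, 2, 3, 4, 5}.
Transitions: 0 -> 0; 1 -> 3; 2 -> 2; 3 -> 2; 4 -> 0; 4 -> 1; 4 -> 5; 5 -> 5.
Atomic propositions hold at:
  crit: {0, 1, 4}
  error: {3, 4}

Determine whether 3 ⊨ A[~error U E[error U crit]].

Sat(~error) = {0, 1, 2, 5}
E[error U crit]: least fixpoint, start Z0 = Sat(crit) = {0, 1, 4}, add states in Sat(error) with some successor in Z. Already a fixed point.
Sat(E[error U crit]) = {0, 1, 4}
A[~error U E[error U crit]]: least fixpoint, start Z0 = Sat(E[error U crit]) = {0, 1, 4}, add states in Sat(~error) with every successor in Z. Already a fixed point.
Sat(A[~error U E[error U crit]]) = {0, 1, 4}
3 ∉ Sat(A[~error U E[error U crit]]) = {0, 1, 4}, so the formula does not hold at 3.

No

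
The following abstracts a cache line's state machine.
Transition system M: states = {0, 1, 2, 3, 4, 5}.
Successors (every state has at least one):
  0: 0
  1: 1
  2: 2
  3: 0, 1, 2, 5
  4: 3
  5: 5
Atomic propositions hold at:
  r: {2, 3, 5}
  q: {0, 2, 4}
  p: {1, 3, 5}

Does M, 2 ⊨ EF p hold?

No

EF p: least fixpoint, start Z0 = {1, 3, 5}, add states with some successor in Z. Z1 = {1, 3, 4, 5}; fixed.
Sat(EF p) = {1, 3, 4, 5}
2 ∉ Sat(EF p) = {1, 3, 4, 5}, so the formula does not hold at 2.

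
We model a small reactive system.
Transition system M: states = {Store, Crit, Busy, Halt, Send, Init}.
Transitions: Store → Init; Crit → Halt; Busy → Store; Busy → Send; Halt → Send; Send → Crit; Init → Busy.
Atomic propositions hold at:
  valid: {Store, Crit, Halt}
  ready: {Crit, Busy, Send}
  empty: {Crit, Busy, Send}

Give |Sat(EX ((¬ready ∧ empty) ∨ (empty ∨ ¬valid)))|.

Sat(¬ready) = {Store, Halt, Init}
Sat(¬ready ∧ empty) = ∅
Sat(¬valid) = {Busy, Send, Init}
Sat(empty ∨ ¬valid) = {Crit, Busy, Send, Init}
Sat((¬ready ∧ empty) ∨ (empty ∨ ¬valid)) = {Crit, Busy, Send, Init}
Sat(EX ((¬ready ∧ empty) ∨ (empty ∨ ¬valid))) = {s : some successor in {Crit, Busy, Send, Init}} = {Store, Busy, Halt, Send, Init}
|Sat(EX ((¬ready ∧ empty) ∨ (empty ∨ ¬valid)))| = |{Store, Busy, Halt, Send, Init}| = 5.

5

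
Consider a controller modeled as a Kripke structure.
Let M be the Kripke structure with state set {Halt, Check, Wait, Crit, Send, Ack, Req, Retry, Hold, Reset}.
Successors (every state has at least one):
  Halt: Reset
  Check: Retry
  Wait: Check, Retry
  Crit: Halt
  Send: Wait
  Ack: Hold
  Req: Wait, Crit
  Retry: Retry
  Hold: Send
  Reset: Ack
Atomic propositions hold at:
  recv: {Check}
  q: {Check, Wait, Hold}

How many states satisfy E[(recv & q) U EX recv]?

Sat(recv & q) = {Check}
Sat(EX recv) = {s : some successor in {Check}} = {Wait}
E[(recv & q) U EX recv]: least fixpoint, start Z0 = Sat(EX recv) = {Wait}, add states in Sat(recv & q) with some successor in Z. Already a fixed point.
Sat(E[(recv & q) U EX recv]) = {Wait}
|Sat(E[(recv & q) U EX recv])| = |{Wait}| = 1.

1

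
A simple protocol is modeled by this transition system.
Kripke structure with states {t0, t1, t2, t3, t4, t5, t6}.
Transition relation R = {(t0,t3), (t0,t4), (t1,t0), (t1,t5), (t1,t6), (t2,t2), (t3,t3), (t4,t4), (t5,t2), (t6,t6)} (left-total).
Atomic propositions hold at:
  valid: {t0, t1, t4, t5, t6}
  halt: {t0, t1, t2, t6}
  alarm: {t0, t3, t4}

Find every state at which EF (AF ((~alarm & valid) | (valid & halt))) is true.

Sat(~alarm) = {t1, t2, t5, t6}
Sat(~alarm & valid) = {t1, t5, t6}
Sat(valid & halt) = {t0, t1, t6}
Sat((~alarm & valid) | (valid & halt)) = {t0, t1, t5, t6}
AF ((~alarm & valid) | (valid & halt)): least fixpoint, start Z0 = {t0, t1, t5, t6}, add states with every successor in Z. Already a fixed point.
Sat(AF ((~alarm & valid) | (valid & halt))) = {t0, t1, t5, t6}
EF (AF ((~alarm & valid) | (valid & halt))): least fixpoint, start Z0 = {t0, t1, t5, t6}, add states with some successor in Z. Already a fixed point.
Sat(EF (AF ((~alarm & valid) | (valid & halt)))) = {t0, t1, t5, t6}

{t0, t1, t5, t6}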